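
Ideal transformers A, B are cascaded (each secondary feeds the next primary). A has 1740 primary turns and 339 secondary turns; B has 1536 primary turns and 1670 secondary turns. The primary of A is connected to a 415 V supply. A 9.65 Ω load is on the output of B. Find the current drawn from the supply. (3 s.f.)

After A: V = 415.00 × 339/1740 = 80.853 V.
After B: V = 80.853 × 1670/1536 = 87.907 V.
I_load = 87.907/9.65 = 9.1095 A, so P_out = 87.907 × 9.1095 = 800.79 W.
All ideal ⇒ P_in = P_out, so I_supply = 800.79/415 = 1.93 A.

I_supply ≈ 1.93 A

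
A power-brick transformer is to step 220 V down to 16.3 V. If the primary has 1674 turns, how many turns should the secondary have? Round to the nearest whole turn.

N_s = 124 turns

N_s/N_p = V_s/V_p, so N_s = 1674 × 16.3/220 = 124.0 ≈ 124 turns.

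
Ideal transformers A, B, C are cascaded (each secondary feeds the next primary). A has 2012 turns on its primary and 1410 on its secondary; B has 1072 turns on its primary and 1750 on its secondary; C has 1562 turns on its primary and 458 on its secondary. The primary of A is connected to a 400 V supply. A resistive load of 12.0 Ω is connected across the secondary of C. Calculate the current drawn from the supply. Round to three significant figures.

After A: V = 400.00 × 1410/2012 = 280.32 V.
After B: V = 280.32 × 1750/1072 = 457.61 V.
After C: V = 457.61 × 458/1562 = 134.18 V.
I_load = 134.18/12.0 = 11.181 A, so P_out = 134.18 × 11.181 = 1500.3 W.
All ideal ⇒ P_in = P_out, so I_supply = 1500.3/400 = 3.75 A.

I_supply ≈ 3.75 A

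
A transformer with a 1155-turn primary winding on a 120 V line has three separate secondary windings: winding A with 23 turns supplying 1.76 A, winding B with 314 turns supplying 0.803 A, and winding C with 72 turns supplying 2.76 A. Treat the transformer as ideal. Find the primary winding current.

V_A = 120 × 23/1155 = 2.3896 V; V_B = 120 × 314/1155 = 32.623 V; V_C = 120 × 72/1155 = 7.4805 V.
P_out = V_A I_A + V_B I_B + V_C I_C = 2.3896×1.76 + 32.623×0.803 + 7.4805×2.76 = 4.2057 + 26.197 + 20.646 = 51.049 W.
Ideal ⇒ P_in = P_out, so I_p = P_out/V_p = 51.049/120 = 0.425 A.

I_p ≈ 0.425 A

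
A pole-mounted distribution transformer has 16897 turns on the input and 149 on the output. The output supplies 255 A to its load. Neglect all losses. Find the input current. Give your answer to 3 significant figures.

For an ideal transformer I_in/I_out = N_out/N_in, so I_in = 255 × 149/16897 = 2.25 A.

I_in ≈ 2.25 A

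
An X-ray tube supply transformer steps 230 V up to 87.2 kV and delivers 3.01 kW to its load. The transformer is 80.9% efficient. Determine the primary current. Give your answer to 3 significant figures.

P_in = P_out/η = 3010/0.809 = 3720.6 W.
I_p = P_in/V_p = 3720.6/230 = 16.2 A.

I_p ≈ 16.2 A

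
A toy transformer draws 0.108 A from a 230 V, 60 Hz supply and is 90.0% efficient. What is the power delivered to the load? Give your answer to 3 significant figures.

P_out ≈ 22.4 W

P_in = V_p I_p = 230 × 0.108 = 24.840 W.
P_out = η P_in = 0.900 × 24.840 = 22.4 W.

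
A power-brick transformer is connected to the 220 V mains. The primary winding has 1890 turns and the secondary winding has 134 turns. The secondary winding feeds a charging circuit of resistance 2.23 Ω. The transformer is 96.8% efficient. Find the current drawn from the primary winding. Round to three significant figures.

I_p ≈ 0.512 A

V_s = 220 × 134/1890 = 15.598 V.
I_s = V_s/R = 15.598/2.23 = 6.9946 A.
P_out = V_s I_s = 15.598 × 6.9946 = 109.10 W.
P_in = P_out/η = 109.10/0.968 = 112.71 W.
I_p = P_in/V_p = 112.71/220 = 0.512 A.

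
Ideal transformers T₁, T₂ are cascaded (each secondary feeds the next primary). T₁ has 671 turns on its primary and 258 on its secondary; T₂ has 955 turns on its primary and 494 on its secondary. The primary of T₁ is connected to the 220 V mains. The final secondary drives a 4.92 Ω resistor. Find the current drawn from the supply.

Secondary of T₁: V = 220.00 × 258/671 = 84.590 V.
Secondary of T₂: V = 84.590 × 494/955 = 43.757 V.
I_load = 43.757/4.92 = 8.8936 A, so P_out = 43.757 × 8.8936 = 389.15 W.
All ideal ⇒ P_in = P_out, so I_supply = 389.15/220 = 1.77 A.

I_supply ≈ 1.77 A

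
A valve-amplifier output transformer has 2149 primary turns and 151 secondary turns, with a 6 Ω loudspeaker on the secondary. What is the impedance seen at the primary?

Z_p = (N_p/N_s)² × Z_s = (2149/151)² × 6 = 1220 Ω.

Z_p ≈ 1220 Ω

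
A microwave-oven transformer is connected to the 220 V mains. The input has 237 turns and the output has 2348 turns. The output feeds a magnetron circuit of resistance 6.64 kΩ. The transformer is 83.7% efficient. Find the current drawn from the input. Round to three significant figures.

I_in ≈ 3.89 A

V_out = 220 × 2348/237 = 2179.6 V.
I_out = V_out/R = 2179.6/6640 = 0.32825 A.
P_out = V_out I_out = 2179.6 × 0.32825 = 715.45 W.
P_in = P_out/η = 715.45/0.837 = 854.77 W.
I_in = P_in/V_in = 854.77/220 = 3.89 A.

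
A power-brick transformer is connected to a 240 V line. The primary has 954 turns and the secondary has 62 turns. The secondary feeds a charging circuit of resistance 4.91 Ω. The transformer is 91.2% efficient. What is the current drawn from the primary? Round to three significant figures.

V_s = 240 × 62/954 = 15.597 V.
I_s = V_s/R = 15.597/4.91 = 3.1767 A.
P_out = V_s I_s = 15.597 × 3.1767 = 49.548 W.
P_in = P_out/η = 49.548/0.912 = 54.329 W.
I_p = P_in/V_p = 54.329/240 = 0.226 A.

I_p ≈ 0.226 A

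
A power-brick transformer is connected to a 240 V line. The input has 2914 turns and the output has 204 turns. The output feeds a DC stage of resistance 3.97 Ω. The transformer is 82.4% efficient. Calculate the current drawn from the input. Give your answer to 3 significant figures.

I_in ≈ 0.360 A

V_out = 240 × 204/2914 = 16.802 V.
I_out = V_out/R = 16.802/3.97 = 4.2322 A.
P_out = V_out I_out = 16.802 × 4.2322 = 71.107 W.
P_in = P_out/η = 71.107/0.824 = 86.295 W.
I_in = P_in/V_in = 86.295/240 = 0.360 A.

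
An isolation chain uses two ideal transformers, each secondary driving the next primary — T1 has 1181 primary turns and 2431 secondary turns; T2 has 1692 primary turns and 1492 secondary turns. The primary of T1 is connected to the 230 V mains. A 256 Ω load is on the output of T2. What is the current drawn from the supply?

I_supply ≈ 2.96 A

After T1: V = 230.00 × 2431/1181 = 473.44 V.
After T2: V = 473.44 × 1492/1692 = 417.48 V.
I_load = 417.48/256 = 1.6308 A, so P_out = 417.48 × 1.6308 = 680.81 W.
All ideal ⇒ P_in = P_out, so I_supply = 680.81/230 = 2.96 A.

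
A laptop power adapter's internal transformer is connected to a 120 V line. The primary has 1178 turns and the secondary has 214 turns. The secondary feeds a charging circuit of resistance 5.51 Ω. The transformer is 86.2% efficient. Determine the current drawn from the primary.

I_p ≈ 0.834 A

V_s = 120 × 214/1178 = 21.800 V.
I_s = V_s/R = 21.800/5.51 = 3.9564 A.
P_out = V_s I_s = 21.800 × 3.9564 = 86.248 W.
P_in = P_out/η = 86.248/0.862 = 100.06 W.
I_p = P_in/V_p = 100.06/120 = 0.834 A.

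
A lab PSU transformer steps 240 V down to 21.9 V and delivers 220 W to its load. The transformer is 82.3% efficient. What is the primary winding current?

P_in = P_out/η = 220/0.823 = 267.31 W.
I_p = P_in/V_p = 267.31/240 = 1.11 A.

I_p ≈ 1.11 A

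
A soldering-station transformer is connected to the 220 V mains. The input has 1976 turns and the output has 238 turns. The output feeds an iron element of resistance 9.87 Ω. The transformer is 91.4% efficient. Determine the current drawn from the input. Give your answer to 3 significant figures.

V_out = 220 × 238/1976 = 26.498 V.
I_out = V_out/R = 26.498/9.87 = 2.6847 A.
P_out = V_out I_out = 26.498 × 2.6847 = 71.139 W.
P_in = P_out/η = 71.139/0.914 = 77.833 W.
I_in = P_in/V_in = 77.833/220 = 0.354 A.

I_in ≈ 0.354 A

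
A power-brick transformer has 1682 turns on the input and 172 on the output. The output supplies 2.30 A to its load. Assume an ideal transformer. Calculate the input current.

For an ideal transformer I_in/I_out = N_out/N_in, so I_in = 2.30 × 172/1682 = 0.235 A.

I_in ≈ 0.235 A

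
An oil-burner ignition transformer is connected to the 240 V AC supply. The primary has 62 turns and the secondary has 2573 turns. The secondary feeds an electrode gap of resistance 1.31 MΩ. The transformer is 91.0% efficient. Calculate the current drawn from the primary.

V_s = 240 × 2573/62 = 9960.0 V.
I_s = V_s/R = 9960.0/(1.31×10^6) = 0.0076031 A.
P_out = V_s I_s = 9960.0 × 0.0076031 = 75.726 W.
P_in = P_out/η = 75.726/0.910 = 83.216 W.
I_p = P_in/V_p = 83.216/240 = 0.347 A.

I_p ≈ 0.347 A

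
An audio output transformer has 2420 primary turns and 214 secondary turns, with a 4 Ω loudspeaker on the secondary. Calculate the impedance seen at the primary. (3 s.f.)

Z_p ≈ 512 Ω

Z_p = (N_p/N_s)² × Z_s = (2420/214)² × 4 = 512 Ω.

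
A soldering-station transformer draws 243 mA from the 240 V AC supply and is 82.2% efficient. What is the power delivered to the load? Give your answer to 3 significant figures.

P_in = V_in I_in = 240 × 0.243 = 58.320 W.
P_out = η P_in = 0.822 × 58.320 = 47.9 W.

P_out ≈ 47.9 W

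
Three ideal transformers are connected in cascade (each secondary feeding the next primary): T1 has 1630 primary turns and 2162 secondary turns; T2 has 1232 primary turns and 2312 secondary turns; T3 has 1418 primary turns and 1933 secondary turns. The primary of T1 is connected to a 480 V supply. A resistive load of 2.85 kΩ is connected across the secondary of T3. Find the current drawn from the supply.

I_supply ≈ 1.94 A

After T1: V = 480.00 × 2162/1630 = 636.66 V.
After T2: V = 636.66 × 2312/1232 = 1194.8 V.
After T3: V = 1194.8 × 1933/1418 = 1628.7 V.
I_load = 1628.7/2850 = 0.57147 A, so P_out = 1628.7 × 0.57147 = 930.76 W.
All ideal ⇒ P_in = P_out, so I_supply = 930.76/480 = 1.94 A.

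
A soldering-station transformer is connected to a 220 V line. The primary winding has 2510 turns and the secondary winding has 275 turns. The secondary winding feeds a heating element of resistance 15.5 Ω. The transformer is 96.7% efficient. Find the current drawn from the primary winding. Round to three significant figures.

V_s = 220 × 275/2510 = 24.104 V.
I_s = V_s/R = 24.104/15.5 = 1.5551 A.
P_out = V_s I_s = 24.104 × 1.5551 = 37.483 W.
P_in = P_out/η = 37.483/0.967 = 38.762 W.
I_p = P_in/V_p = 38.762/220 = 0.176 A.

I_p ≈ 0.176 A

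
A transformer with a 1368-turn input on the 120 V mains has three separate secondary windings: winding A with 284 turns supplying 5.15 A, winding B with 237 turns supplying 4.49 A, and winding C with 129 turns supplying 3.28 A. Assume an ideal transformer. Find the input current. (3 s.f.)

V_A = 120 × 284/1368 = 24.912 V; V_B = 120 × 237/1368 = 20.789 V; V_C = 120 × 129/1368 = 11.316 V.
P_out = V_A I_A + V_B I_B + V_C I_C = 24.912×5.15 + 20.789×4.49 + 11.316×3.28 = 128.30 + 93.345 + 37.116 = 258.76 W.
Ideal ⇒ P_in = P_out, so I_in = P_out/V_in = 258.76/120 = 2.16 A.

I_in ≈ 2.16 A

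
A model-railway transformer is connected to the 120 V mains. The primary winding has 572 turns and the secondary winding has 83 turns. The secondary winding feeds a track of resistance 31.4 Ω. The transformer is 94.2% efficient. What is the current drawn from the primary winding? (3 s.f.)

I_p ≈ 0.0854 A

V_s = 120 × 83/572 = 17.413 V.
I_s = V_s/R = 17.413/31.4 = 0.55454 A.
P_out = V_s I_s = 17.413 × 0.55454 = 9.6560 W.
P_in = P_out/η = 9.6560/0.942 = 10.251 W.
I_p = P_in/V_p = 10.251/120 = 0.0854 A.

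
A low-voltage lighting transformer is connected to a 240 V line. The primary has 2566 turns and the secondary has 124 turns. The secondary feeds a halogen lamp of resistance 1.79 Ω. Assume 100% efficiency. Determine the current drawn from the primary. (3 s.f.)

V_s = V_p × N_s/N_p = 240 × 124/2566 = 11.598 V.
I_s = V_s/R = 11.598/1.79 = 6.4792 A.
For an ideal transformer I_p N_p = I_s N_s, so I_p = 6.4792 × 124/2566 = 0.313 A.

I_p ≈ 0.313 A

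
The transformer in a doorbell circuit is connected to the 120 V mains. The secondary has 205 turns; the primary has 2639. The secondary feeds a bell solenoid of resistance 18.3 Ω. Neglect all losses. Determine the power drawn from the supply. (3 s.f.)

V_s = V_p × N_s/N_p = 120 × 205/2639 = 9.3217 V.
I_s = V_s/R = 9.3217/18.3 = 0.50938 A.
I_p = I_s × N_s/N_p = 0.50938 × 205/2639 = 0.039569 A.
P = V_p I_p = 120 × 0.039569 = 4.75 W.

P ≈ 4.75 W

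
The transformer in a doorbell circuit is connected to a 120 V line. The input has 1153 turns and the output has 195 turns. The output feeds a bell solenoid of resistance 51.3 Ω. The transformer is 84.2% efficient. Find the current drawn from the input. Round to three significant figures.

I_in ≈ 0.0795 A

V_out = 120 × 195/1153 = 20.295 V.
I_out = V_out/R = 20.295/51.3 = 0.39561 A.
P_out = V_out I_out = 20.295 × 0.39561 = 8.0289 W.
P_in = P_out/η = 8.0289/0.842 = 9.5355 W.
I_in = P_in/V_in = 9.5355/120 = 0.0795 A.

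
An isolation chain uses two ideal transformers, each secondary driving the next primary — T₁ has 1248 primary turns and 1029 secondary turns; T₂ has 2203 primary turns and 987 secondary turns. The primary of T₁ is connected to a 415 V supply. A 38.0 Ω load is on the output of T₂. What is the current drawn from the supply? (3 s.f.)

After T₁: V = 415.00 × 1029/1248 = 342.18 V.
After T₂: V = 342.18 × 987/2203 = 153.30 V.
I_load = 153.30/38.0 = 4.0343 A, so P_out = 153.30 × 4.0343 = 618.47 W.
All ideal ⇒ P_in = P_out, so I_supply = 618.47/415 = 1.49 A.

I_supply ≈ 1.49 A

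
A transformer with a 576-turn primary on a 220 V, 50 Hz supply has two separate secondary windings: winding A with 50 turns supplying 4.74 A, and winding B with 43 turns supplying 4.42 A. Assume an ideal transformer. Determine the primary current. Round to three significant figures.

I_p ≈ 0.741 A

V_A = 220 × 50/576 = 19.097 V; V_B = 220 × 43/576 = 16.424 V.
P_out = V_A I_A + V_B I_B = 19.097×4.74 + 16.424×4.42 = 90.521 + 72.592 = 163.11 W.
Ideal ⇒ P_in = P_out, so I_p = P_out/V_p = 163.11/220 = 0.741 A.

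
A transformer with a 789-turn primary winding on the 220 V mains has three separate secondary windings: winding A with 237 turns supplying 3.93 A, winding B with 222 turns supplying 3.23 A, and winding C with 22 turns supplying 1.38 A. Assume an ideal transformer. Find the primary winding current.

V_A = 220 × 237/789 = 66.084 V; V_B = 220 × 222/789 = 61.901 V; V_C = 220 × 22/789 = 6.1343 V.
P_out = V_A I_A + V_B I_B + V_C I_C = 66.084×3.93 + 61.901×3.23 + 6.1343×1.38 = 259.71 + 199.94 + 8.4654 = 468.11 W.
Ideal ⇒ P_in = P_out, so I_p = P_out/V_p = 468.11/220 = 2.13 A.

I_p ≈ 2.13 A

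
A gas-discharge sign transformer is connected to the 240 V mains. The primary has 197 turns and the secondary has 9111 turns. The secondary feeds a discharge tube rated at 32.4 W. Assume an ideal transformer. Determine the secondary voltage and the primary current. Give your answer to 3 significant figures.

V_s = V_p × N_s/N_p = 240 × 9111/197 = 11100 V.
I_s = P/V_s = 32.4/11100 = 0.0029190 A.
I_p = I_s × N_s/N_p = 0.0029190 × 9111/197 = 0.135 A.

V_s ≈ 11100 V, I_p ≈ 0.135 A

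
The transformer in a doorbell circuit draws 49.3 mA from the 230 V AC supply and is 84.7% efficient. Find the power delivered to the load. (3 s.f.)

P_out ≈ 9.60 W

P_in = V_p I_p = 230 × 0.0493 = 11.339 W.
P_out = η P_in = 0.847 × 11.339 = 9.60 W.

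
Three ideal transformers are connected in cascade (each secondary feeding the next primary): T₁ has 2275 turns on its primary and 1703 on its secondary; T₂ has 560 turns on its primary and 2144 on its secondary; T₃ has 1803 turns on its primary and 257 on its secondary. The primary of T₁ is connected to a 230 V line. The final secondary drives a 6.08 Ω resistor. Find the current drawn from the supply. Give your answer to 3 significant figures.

Secondary of T₁: V = 230.00 × 1703/2275 = 172.17 V.
Secondary of T₂: V = 172.17 × 2144/560 = 659.17 V.
Secondary of T₃: V = 659.17 × 257/1803 = 93.958 V.
I_load = 93.958/6.08 = 15.454 A, so P_out = 93.958 × 15.454 = 1452.0 W.
All ideal ⇒ P_in = P_out, so I_supply = 1452.0/230 = 6.31 A.

I_supply ≈ 6.31 A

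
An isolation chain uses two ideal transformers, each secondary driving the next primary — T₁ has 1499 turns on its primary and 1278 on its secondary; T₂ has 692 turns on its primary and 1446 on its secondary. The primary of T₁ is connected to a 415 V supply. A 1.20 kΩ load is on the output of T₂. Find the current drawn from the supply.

After T₁: V = 415.00 × 1278/1499 = 353.82 V.
After T₂: V = 353.82 × 1446/692 = 739.33 V.
I_load = 739.33/1200 = 0.61611 A, so P_out = 739.33 × 0.61611 = 455.51 W.
All ideal ⇒ P_in = P_out, so I_supply = 455.51/415 = 1.10 A.

I_supply ≈ 1.10 A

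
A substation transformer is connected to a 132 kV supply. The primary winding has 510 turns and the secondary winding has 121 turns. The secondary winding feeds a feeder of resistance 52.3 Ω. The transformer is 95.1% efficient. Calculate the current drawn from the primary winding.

V_s = 132000 × 121/510 = 31318 V.
I_s = V_s/R = 31318/52.3 = 598.81 A.
P_out = V_s I_s = 31318 × 598.81 = 1.8753×10^7 W.
P_in = P_out/η = 1.8753×10^7/0.951 = 1.9720×10^7 W.
I_p = P_in/V_p = 1.9720×10^7/132000 = 149 A.

I_p ≈ 149 A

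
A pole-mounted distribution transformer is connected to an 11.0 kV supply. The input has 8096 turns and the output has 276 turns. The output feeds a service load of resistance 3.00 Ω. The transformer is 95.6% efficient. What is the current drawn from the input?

I_in ≈ 4.46 A

V_out = 11000 × 276/8096 = 375.00 V.
I_out = V_out/R = 375.00/3.00 = 125.00 A.
P_out = V_out I_out = 375.00 × 125.00 = 46875 W.
P_in = P_out/η = 46875/0.956 = 49032 W.
I_in = P_in/V_in = 49032/11000 = 4.46 A.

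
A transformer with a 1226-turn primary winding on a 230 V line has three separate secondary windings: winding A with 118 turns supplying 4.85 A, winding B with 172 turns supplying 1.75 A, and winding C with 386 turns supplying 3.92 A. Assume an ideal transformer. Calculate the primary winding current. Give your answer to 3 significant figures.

I_p ≈ 1.95 A

V_A = 230 × 118/1226 = 22.137 V; V_B = 230 × 172/1226 = 32.268 V; V_C = 230 × 386/1226 = 72.414 V.
P_out = V_A I_A + V_B I_B + V_C I_C = 22.137×4.85 + 32.268×1.75 + 72.414×3.92 = 107.36 + 56.468 + 283.86 = 447.70 W.
Ideal ⇒ P_in = P_out, so I_p = P_out/V_p = 447.70/230 = 1.95 A.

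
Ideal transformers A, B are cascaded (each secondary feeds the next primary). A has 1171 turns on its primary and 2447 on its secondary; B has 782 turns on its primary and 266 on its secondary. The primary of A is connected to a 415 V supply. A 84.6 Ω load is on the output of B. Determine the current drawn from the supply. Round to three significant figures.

I_supply ≈ 2.48 A

After A: V = 415.00 × 2447/1171 = 867.21 V.
After B: V = 867.21 × 266/782 = 294.99 V.
I_load = 294.99/84.6 = 3.4868 A, so P_out = 294.99 × 3.4868 = 1028.6 W.
All ideal ⇒ P_in = P_out, so I_supply = 1028.6/415 = 2.48 A.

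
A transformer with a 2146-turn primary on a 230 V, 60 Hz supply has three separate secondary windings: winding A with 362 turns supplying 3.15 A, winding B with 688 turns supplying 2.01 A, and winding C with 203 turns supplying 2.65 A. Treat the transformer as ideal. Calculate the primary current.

I_p ≈ 1.43 A

V_A = 230 × 362/2146 = 38.798 V; V_B = 230 × 688/2146 = 73.737 V; V_C = 230 × 203/2146 = 21.757 V.
P_out = V_A I_A + V_B I_B + V_C I_C = 38.798×3.15 + 73.737×2.01 + 21.757×2.65 = 122.21 + 148.21 + 57.655 = 328.08 W.
Ideal ⇒ P_in = P_out, so I_p = P_out/V_p = 328.08/230 = 1.43 A.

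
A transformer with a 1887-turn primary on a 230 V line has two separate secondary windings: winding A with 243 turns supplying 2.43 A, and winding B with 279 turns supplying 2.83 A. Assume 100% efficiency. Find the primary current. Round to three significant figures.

V_A = 230 × 243/1887 = 29.618 V; V_B = 230 × 279/1887 = 34.006 V.
P_out = V_A I_A + V_B I_B = 29.618×2.43 + 34.006×2.83 = 71.973 + 96.238 = 168.21 W.
Ideal ⇒ P_in = P_out, so I_p = P_out/V_p = 168.21/230 = 0.731 A.

I_p ≈ 0.731 A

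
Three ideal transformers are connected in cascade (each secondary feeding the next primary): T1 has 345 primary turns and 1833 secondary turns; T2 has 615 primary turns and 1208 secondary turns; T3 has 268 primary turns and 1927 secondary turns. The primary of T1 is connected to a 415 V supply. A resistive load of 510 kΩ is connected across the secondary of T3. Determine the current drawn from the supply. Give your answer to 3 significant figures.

I_supply ≈ 4.58 A

Secondary of T1: V = 415.00 × 1833/345 = 2204.9 V.
Secondary of T2: V = 2204.9 × 1208/615 = 4331.0 V.
Secondary of T3: V = 4331.0 × 1927/268 = 31141 V.
I_load = 31141/510000 = 0.061060 A, so P_out = 31141 × 0.061060 = 1901.5 W.
All ideal ⇒ P_in = P_out, so I_supply = 1901.5/415 = 4.58 A.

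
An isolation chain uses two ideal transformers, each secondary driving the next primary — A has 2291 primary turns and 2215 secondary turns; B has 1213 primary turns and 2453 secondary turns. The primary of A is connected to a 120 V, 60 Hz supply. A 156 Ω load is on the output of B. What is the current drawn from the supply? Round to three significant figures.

I_supply ≈ 2.94 A

After A: V = 120.00 × 2215/2291 = 116.02 V.
After B: V = 116.02 × 2453/1213 = 234.62 V.
I_load = 234.62/156 = 1.5040 A, so P_out = 234.62 × 1.5040 = 352.87 W.
All ideal ⇒ P_in = P_out, so I_supply = 352.87/120 = 2.94 A.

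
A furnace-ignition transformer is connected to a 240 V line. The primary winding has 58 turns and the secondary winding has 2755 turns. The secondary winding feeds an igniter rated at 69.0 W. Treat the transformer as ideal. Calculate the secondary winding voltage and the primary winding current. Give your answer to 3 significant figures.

V_s ≈ 11400 V, I_p ≈ 0.288 A

V_s = V_p × N_s/N_p = 240 × 2755/58 = 11400 V.
I_s = P/V_s = 69.0/11400 = 0.0060526 A.
I_p = I_s × N_s/N_p = 0.0060526 × 2755/58 = 0.288 A.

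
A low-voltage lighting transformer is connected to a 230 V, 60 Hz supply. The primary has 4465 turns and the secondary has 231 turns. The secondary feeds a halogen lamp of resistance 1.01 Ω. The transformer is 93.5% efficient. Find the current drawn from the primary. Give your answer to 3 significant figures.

I_p ≈ 0.652 A

V_s = 230 × 231/4465 = 11.899 V.
I_s = V_s/R = 11.899/1.01 = 11.781 A.
P_out = V_s I_s = 11.899 × 11.781 = 140.19 W.
P_in = P_out/η = 140.19/0.935 = 149.94 W.
I_p = P_in/V_p = 149.94/230 = 0.652 A.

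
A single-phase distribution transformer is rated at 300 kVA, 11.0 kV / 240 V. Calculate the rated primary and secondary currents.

I_p ≈ 27.3 A, I_s ≈ 1250 A

I_p = S/V_p = 300000/11000 = 27.3 A.
I_s = S/V_s = 300000/240 = 1250 A.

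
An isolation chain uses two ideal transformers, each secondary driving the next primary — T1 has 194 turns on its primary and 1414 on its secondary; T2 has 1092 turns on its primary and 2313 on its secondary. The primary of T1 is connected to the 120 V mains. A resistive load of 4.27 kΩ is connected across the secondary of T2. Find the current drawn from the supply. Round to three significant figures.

Secondary of T1: V = 120.00 × 1414/194 = 874.64 V.
Secondary of T2: V = 874.64 × 2313/1092 = 1852.6 V.
I_load = 1852.6/4270 = 0.43386 A, so P_out = 1852.6 × 0.43386 = 803.78 W.
All ideal ⇒ P_in = P_out, so I_supply = 803.78/120 = 6.70 A.

I_supply ≈ 6.70 A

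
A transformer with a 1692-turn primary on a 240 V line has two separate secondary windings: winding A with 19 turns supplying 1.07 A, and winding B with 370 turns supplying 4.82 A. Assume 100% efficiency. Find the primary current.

I_p ≈ 1.07 A

V_A = 240 × 19/1692 = 2.6950 V; V_B = 240 × 370/1692 = 52.482 V.
P_out = V_A I_A + V_B I_B = 2.6950×1.07 + 52.482×4.82 = 2.8837 + 252.96 = 255.85 W.
Ideal ⇒ P_in = P_out, so I_p = P_out/V_p = 255.85/240 = 1.07 A.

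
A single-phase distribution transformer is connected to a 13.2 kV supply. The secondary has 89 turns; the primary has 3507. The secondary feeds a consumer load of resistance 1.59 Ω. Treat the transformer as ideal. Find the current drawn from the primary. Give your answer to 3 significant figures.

V_s = V_p × N_s/N_p = 13200 × 89/3507 = 334.99 V.
I_s = V_s/R = 334.99/1.59 = 210.68 A.
For an ideal transformer I_p N_p = I_s N_s, so I_p = 210.68 × 89/3507 = 5.35 A.

I_p ≈ 5.35 A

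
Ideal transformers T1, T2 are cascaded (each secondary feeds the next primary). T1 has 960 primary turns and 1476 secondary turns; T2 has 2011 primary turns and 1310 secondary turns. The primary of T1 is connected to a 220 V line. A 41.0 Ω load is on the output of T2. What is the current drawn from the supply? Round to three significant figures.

After T1: V = 220.00 × 1476/960 = 338.25 V.
After T2: V = 338.25 × 1310/2011 = 220.34 V.
I_load = 220.34/41.0 = 5.3742 A, so P_out = 220.34 × 5.3742 = 1184.2 W.
All ideal ⇒ P_in = P_out, so I_supply = 1184.2/220 = 5.38 A.

I_supply ≈ 5.38 A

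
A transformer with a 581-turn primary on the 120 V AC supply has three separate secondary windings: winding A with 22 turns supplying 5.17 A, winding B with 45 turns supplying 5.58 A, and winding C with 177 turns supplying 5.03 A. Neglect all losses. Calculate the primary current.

I_p ≈ 2.16 A

V_A = 120 × 22/581 = 4.5439 V; V_B = 120 × 45/581 = 9.2943 V; V_C = 120 × 177/581 = 36.558 V.
P_out = V_A I_A + V_B I_B + V_C I_C = 4.5439×5.17 + 9.2943×5.58 + 36.558×5.03 = 23.492 + 51.862 + 183.89 = 259.24 W.
Ideal ⇒ P_in = P_out, so I_p = P_out/V_p = 259.24/120 = 2.16 A.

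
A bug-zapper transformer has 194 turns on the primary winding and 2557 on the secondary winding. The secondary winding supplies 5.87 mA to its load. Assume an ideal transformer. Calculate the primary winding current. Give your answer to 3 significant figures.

I_p ≈ 0.0774 A

For an ideal transformer I_p/I_s = N_s/N_p, so I_p = 0.00587 × 2557/194 = 0.0774 A.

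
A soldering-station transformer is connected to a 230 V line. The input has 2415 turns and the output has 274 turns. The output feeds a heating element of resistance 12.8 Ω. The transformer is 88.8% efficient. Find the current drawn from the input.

I_in ≈ 0.260 A

V_out = 230 × 274/2415 = 26.095 V.
I_out = V_out/R = 26.095/12.8 = 2.0387 A.
P_out = V_out I_out = 26.095 × 2.0387 = 53.200 W.
P_in = P_out/η = 53.200/0.888 = 59.910 W.
I_in = P_in/V_in = 59.910/230 = 0.260 A.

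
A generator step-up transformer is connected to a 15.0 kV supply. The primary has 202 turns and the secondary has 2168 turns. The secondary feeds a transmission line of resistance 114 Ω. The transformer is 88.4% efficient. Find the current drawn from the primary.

I_p ≈ 17100 A

V_s = 15000 × 2168/202 = 160990 V.
I_s = V_s/R = 160990/114 = 1412.2 A.
P_out = V_s I_s = 160990 × 1412.2 = 2.2735×10^8 W.
P_in = P_out/η = 2.2735×10^8/0.884 = 2.5718×10^8 W.
I_p = P_in/V_p = 2.5718×10^8/15000 = 17100 A.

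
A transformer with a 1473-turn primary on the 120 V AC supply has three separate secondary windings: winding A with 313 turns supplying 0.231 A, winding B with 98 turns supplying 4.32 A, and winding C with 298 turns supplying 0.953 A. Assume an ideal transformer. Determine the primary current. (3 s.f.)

V_A = 120 × 313/1473 = 25.499 V; V_B = 120 × 98/1473 = 7.9837 V; V_C = 120 × 298/1473 = 24.277 V.
P_out = V_A I_A + V_B I_B + V_C I_C = 25.499×0.231 + 7.9837×4.32 + 24.277×0.953 = 5.8903 + 34.490 + 23.136 = 63.516 W.
Ideal ⇒ P_in = P_out, so I_p = P_out/V_p = 63.516/120 = 0.529 A.

I_p ≈ 0.529 A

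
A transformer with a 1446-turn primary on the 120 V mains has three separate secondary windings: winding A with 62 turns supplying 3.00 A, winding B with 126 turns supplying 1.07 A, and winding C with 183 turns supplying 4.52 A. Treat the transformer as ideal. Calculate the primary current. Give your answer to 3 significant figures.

I_p ≈ 0.794 A

V_A = 120 × 62/1446 = 5.1452 V; V_B = 120 × 126/1446 = 10.456 V; V_C = 120 × 183/1446 = 15.187 V.
P_out = V_A I_A + V_B I_B + V_C I_C = 5.1452×3.00 + 10.456×1.07 + 15.187×4.52 = 15.436 + 11.188 + 68.644 = 95.268 W.
Ideal ⇒ P_in = P_out, so I_p = P_out/V_p = 95.268/120 = 0.794 A.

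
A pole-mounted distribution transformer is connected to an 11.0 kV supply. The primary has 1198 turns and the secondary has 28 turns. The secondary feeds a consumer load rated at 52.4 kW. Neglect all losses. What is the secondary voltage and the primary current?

V_s ≈ 257 V, I_p ≈ 4.76 A

V_s = V_p × N_s/N_p = 11000 × 28/1198 = 257.10 V.
I_s = P/V_s = 52400/257.10 = 203.82 A.
I_p = I_s × N_s/N_p = 203.82 × 28/1198 = 4.76 A.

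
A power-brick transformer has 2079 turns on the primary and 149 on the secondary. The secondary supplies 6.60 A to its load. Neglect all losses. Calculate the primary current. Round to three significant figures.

For an ideal transformer I_p/I_s = N_s/N_p, so I_p = 6.60 × 149/2079 = 0.473 A.

I_p ≈ 0.473 A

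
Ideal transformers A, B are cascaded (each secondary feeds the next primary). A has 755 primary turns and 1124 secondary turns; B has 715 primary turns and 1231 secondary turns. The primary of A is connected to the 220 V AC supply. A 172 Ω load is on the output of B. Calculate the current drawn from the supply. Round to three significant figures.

I_supply ≈ 8.40 A

Secondary of A: V = 220.00 × 1124/755 = 327.52 V.
Secondary of B: V = 327.52 × 1231/715 = 563.89 V.
I_load = 563.89/172 = 3.2784 A, so P_out = 563.89 × 3.2784 = 1848.7 W.
All ideal ⇒ P_in = P_out, so I_supply = 1848.7/220 = 8.40 A.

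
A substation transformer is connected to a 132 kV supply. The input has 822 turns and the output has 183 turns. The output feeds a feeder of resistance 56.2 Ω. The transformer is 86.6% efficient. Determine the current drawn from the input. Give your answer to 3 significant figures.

I_in ≈ 134 A

V_out = 132000 × 183/822 = 29387 V.
I_out = V_out/R = 29387/56.2 = 522.90 A.
P_out = V_out I_out = 29387 × 522.90 = 1.5366×10^7 W.
P_in = P_out/η = 1.5366×10^7/0.866 = 1.7744×10^7 W.
I_in = P_in/V_in = 1.7744×10^7/132000 = 134 A.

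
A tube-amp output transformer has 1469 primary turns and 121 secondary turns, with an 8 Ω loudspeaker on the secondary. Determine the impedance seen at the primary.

Z_p = (N_p/N_s)² × Z_s = (1469/121)² × 8 = 1180 Ω.

Z_p ≈ 1180 Ω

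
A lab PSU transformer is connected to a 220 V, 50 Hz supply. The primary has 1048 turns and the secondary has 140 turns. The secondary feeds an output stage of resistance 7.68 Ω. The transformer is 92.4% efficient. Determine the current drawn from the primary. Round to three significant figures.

V_s = 220 × 140/1048 = 29.389 V.
I_s = V_s/R = 29.389/7.68 = 3.8267 A.
P_out = V_s I_s = 29.389 × 3.8267 = 112.47 W.
P_in = P_out/η = 112.47/0.924 = 121.72 W.
I_p = P_in/V_p = 121.72/220 = 0.553 A.

I_p ≈ 0.553 A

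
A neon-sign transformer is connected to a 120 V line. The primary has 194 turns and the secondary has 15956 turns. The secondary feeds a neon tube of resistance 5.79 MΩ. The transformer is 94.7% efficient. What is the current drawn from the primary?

V_s = 120 × 15956/194 = 9869.7 V.
I_s = V_s/R = 9869.7/(5.79×10^6) = 0.0017046 A.
P_out = V_s I_s = 9869.7 × 0.0017046 = 16.824 W.
P_in = P_out/η = 16.824/0.947 = 17.766 W.
I_p = P_in/V_p = 17.766/120 = 0.148 A.

I_p ≈ 0.148 A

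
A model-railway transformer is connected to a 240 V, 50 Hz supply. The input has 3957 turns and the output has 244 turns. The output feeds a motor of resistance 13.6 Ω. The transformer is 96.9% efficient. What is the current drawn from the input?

I_in ≈ 0.0692 A

V_out = 240 × 244/3957 = 14.799 V.
I_out = V_out/R = 14.799/13.6 = 1.0882 A.
P_out = V_out I_out = 14.799 × 1.0882 = 16.104 W.
P_in = P_out/η = 16.104/0.969 = 16.619 W.
I_in = P_in/V_in = 16.619/240 = 0.0692 A.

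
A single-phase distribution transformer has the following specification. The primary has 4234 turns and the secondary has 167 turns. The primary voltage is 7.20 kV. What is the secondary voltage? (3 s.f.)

V_s/V_p = N_s/N_p, so V_s = 7200 × 167/4234 = 284 V.

V_s ≈ 284 V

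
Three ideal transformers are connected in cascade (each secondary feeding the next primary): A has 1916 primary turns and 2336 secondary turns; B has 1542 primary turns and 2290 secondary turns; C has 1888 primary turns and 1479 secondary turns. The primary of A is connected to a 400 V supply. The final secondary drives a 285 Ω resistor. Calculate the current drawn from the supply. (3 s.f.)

Secondary of A: V = 400.00 × 2336/1916 = 487.68 V.
Secondary of B: V = 487.68 × 2290/1542 = 724.25 V.
Secondary of C: V = 724.25 × 1479/1888 = 567.35 V.
I_load = 567.35/285 = 1.9907 A, so P_out = 567.35 × 1.9907 = 1129.4 W.
All ideal ⇒ P_in = P_out, so I_supply = 1129.4/400 = 2.82 A.

I_supply ≈ 2.82 A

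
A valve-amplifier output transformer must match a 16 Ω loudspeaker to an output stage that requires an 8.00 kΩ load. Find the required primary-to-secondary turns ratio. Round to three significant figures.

N_p/N_s ≈ 22.4

Z_p/Z_s = (N_p/N_s)², so N_p/N_s = √(8000/16) = √500 = 22.4.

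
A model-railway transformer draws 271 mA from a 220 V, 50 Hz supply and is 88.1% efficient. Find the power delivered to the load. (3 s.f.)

P_in = V_in I_in = 220 × 0.271 = 59.620 W.
P_out = η P_in = 0.881 × 59.620 = 52.5 W.

P_out ≈ 52.5 W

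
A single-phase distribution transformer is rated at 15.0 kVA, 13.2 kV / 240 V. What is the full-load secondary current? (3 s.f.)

I_s = S/V_s = 15000/240 = 62.5 A.

I_s ≈ 62.5 A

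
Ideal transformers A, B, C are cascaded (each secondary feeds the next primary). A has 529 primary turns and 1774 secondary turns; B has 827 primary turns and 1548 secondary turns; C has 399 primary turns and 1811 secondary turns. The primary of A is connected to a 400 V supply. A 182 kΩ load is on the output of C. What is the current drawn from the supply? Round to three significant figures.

Secondary of A: V = 400.00 × 1774/529 = 1341.4 V.
Secondary of B: V = 1341.4 × 1548/827 = 2510.9 V.
Secondary of C: V = 2510.9 × 1811/399 = 11396 V.
I_load = 11396/182000 = 0.062618 A, so P_out = 11396 × 0.062618 = 713.62 W.
All ideal ⇒ P_in = P_out, so I_supply = 713.62/400 = 1.78 A.

I_supply ≈ 1.78 A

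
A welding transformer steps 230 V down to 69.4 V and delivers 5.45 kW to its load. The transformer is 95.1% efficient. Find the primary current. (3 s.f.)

I_p ≈ 24.9 A

P_in = P_out/η = 5450/0.951 = 5730.8 W.
I_p = P_in/V_p = 5730.8/230 = 24.9 A.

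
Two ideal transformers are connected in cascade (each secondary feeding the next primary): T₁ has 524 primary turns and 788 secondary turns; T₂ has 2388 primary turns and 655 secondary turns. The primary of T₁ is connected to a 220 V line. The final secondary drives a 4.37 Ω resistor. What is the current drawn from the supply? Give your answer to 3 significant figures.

I_supply ≈ 8.57 A

Secondary of T₁: V = 220.00 × 788/524 = 330.84 V.
Secondary of T₂: V = 330.84 × 655/2388 = 90.745 V.
I_load = 90.745/4.37 = 20.766 A, so P_out = 90.745 × 20.766 = 1884.4 W.
All ideal ⇒ P_in = P_out, so I_supply = 1884.4/220 = 8.57 A.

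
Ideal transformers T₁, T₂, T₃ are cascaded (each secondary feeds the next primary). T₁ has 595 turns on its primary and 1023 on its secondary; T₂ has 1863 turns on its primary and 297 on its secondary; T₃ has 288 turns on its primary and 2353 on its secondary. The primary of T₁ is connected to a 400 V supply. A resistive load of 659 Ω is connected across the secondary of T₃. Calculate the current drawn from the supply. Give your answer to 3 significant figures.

I_supply ≈ 3.04 A

Secondary of T₁: V = 400.00 × 1023/595 = 687.73 V.
Secondary of T₂: V = 687.73 × 297/1863 = 109.64 V.
Secondary of T₃: V = 109.64 × 2353/288 = 895.76 V.
I_load = 895.76/659 = 1.3593 A, so P_out = 895.76 × 1.3593 = 1217.6 W.
All ideal ⇒ P_in = P_out, so I_supply = 1217.6/400 = 3.04 A.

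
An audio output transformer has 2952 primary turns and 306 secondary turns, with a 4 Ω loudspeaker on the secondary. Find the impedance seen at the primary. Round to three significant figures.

Z_p = (N_p/N_s)² × Z_s = (2952/306)² × 4 = 372 Ω.

Z_p ≈ 372 Ω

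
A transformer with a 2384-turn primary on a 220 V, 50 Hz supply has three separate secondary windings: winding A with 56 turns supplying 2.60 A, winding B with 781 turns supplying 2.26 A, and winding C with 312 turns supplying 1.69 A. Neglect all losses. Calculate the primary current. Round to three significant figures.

I_p ≈ 1.02 A

V_A = 220 × 56/2384 = 5.1678 V; V_B = 220 × 781/2384 = 72.072 V; V_C = 220 × 312/2384 = 28.792 V.
P_out = V_A I_A + V_B I_B + V_C I_C = 5.1678×2.60 + 72.072×2.26 + 28.792×1.69 = 13.436 + 162.88 + 48.658 = 224.98 W.
Ideal ⇒ P_in = P_out, so I_p = P_out/V_p = 224.98/220 = 1.02 A.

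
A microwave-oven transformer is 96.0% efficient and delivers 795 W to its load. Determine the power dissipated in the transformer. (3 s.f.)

P_loss ≈ 33.1 W

P_in = P_out/η = 795/0.960 = 828.125 W.
P_loss = P_in − P_out = 828.125 − 795 = 33.1 W.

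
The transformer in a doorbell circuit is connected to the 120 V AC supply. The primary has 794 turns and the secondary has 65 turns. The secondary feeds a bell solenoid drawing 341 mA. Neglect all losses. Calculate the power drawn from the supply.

P ≈ 3.35 W

I_p = I_s × N_s/N_p = 0.341 × 65/794 = 0.027916 A.
P = V_p I_p = 120 × 0.027916 = 3.35 W.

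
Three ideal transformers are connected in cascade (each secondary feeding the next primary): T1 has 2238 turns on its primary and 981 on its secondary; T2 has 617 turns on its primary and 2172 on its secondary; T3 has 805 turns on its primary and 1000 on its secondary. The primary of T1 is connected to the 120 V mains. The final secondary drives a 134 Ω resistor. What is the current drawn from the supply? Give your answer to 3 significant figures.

I_supply ≈ 3.29 A

After T1: V = 120.00 × 981/2238 = 52.601 V.
After T2: V = 52.601 × 2172/617 = 185.17 V.
After T3: V = 185.17 × 1000/805 = 230.02 V.
I_load = 230.02/134 = 1.7166 A, so P_out = 230.02 × 1.7166 = 394.85 W.
All ideal ⇒ P_in = P_out, so I_supply = 394.85/120 = 3.29 A.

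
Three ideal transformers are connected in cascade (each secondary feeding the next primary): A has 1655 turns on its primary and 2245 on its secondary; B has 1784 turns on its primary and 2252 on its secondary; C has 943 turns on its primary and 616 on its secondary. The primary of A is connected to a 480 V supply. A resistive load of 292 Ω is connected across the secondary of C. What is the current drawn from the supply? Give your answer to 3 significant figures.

I_supply ≈ 2.06 A

Secondary of A: V = 480.00 × 2245/1655 = 651.12 V.
Secondary of B: V = 651.12 × 2252/1784 = 821.93 V.
Secondary of C: V = 821.93 × 616/943 = 536.91 V.
I_load = 536.91/292 = 1.8387 A, so P_out = 536.91 × 1.8387 = 987.24 W.
All ideal ⇒ P_in = P_out, so I_supply = 987.24/480 = 2.06 A.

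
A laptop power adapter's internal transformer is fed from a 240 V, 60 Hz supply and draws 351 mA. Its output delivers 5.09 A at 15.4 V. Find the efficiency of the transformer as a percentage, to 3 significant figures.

η ≈ 93.1%

P_in = 240 × 0.351 = 84.2400 W.
P_out = 15.4 × 5.09 = 78.3860 W.
η = P_out/P_in = 78.3860/84.2400 = 0.931.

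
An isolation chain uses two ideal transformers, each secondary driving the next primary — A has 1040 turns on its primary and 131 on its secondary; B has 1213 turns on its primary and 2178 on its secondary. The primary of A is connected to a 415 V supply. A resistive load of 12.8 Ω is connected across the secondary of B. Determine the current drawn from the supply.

Secondary of A: V = 415.00 × 131/1040 = 52.274 V.
Secondary of B: V = 52.274 × 2178/1213 = 93.861 V.
I_load = 93.861/12.8 = 7.3329 A, so P_out = 93.861 × 7.3329 = 688.27 W.
All ideal ⇒ P_in = P_out, so I_supply = 688.27/415 = 1.66 A.

I_supply ≈ 1.66 A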